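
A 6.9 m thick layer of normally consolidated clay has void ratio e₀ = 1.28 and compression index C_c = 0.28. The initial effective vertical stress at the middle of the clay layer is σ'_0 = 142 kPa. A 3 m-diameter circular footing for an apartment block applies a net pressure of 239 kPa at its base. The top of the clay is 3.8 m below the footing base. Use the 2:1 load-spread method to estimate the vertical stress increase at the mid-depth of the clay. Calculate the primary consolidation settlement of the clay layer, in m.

Mid-depth of clay below the footing base: z = 3.8 + 6.9/2 = 7.25 m.
Stress increase at mid-clay by the 2:1 spreading method:
Δσ ≈ qD²/(D+z)² = 239×3²/(3+7.25)² = 20.474 kPa
Final effective stress: σ'_f = σ'_0 + Δσ = 142 + 20.474 = 162.47 kPa.
Normally consolidated clay, so the full stress increment lies on the virgin compression line:
S_c = C_c·H/(1+e₀)·log₁₀(σ'_f/σ'_0) = 0.28×6.9/(1+1.28)×log₁₀(162.47/142)
    = 0.84737 × 0.058485 = 0.04956 m

S_c ≈ 0.0496 m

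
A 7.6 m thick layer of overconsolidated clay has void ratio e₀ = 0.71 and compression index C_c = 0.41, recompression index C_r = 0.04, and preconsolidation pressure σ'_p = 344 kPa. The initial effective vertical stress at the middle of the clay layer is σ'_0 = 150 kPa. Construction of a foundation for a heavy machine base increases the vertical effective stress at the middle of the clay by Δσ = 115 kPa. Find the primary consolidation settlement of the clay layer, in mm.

Final effective stress: σ'_f = 150 + 115 = 265 kPa.
σ'_f = 265 ≤ σ'_p = 344 kPa, so the clay remains overconsolidated and only the recompression index applies:
S_c = C_r·H/(1+e₀)·log₁₀(σ'_f/σ'_0) = 0.04×7.6/1.71×log₁₀(265/150)
    = 0.17778 × 0.24715 = 0.04394 m

S_c ≈ 43.9 mm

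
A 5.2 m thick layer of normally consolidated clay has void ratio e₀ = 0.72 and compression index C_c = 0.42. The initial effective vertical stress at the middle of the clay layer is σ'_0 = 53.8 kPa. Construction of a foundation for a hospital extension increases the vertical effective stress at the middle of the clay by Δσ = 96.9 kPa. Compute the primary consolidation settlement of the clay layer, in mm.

S_c ≈ 568 mm

Final effective stress: σ'_f = σ'_0 + Δσ = 53.8 + 96.9 = 150.7 kPa.
Normally consolidated clay, so the full stress increment lies on the virgin compression line:
S_c = C_c·H/(1+e₀)·log₁₀(σ'_f/σ'_0) = 0.42×5.2/(1+0.72)×log₁₀(150.7/53.8)
    = 1.2698 × 0.44733 = 0.568 m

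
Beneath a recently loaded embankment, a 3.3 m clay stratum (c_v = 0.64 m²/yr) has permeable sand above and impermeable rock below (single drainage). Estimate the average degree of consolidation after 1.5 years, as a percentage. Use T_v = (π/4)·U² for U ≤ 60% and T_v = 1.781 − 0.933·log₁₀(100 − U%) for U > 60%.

U ≈ 33.5 %

Drainage path length: H_d = H = 3.3 m (single drainage).
T_v = c_v·t/H_d² = 0.64×1.5/3.3² = 0.088154.
T_v = 0.088154 corresponds to the U ≤ 60% branch:
U = √(4T_v/π) = 0.335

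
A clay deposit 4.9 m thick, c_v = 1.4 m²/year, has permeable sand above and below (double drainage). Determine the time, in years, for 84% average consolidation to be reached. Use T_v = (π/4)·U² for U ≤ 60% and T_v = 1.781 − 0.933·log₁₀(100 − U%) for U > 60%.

Drainage path length: H_d = H/2 = 2.45 m (double drainage).
U > 60%: T_v = 1.781 − 0.933·log₁₀(100 − 84) = 0.65756.
t = T_v·H_d²/c_v = 0.65756×2.45²/1.4 = 2.819 years.

t ≈ 2.82 years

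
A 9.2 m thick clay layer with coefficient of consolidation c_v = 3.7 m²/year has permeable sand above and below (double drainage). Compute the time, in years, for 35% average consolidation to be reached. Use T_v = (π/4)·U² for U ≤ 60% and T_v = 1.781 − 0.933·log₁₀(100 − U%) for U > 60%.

t ≈ 0.55 years

Drainage path length: H_d = H/2 = 4.6 m (double drainage).
U ≤ 60%: T_v = (π/4)·U² = (π/4)×0.35² = 0.096211.
t = T_v·H_d²/c_v = 0.096211×4.6²/3.7 = 0.5502 years.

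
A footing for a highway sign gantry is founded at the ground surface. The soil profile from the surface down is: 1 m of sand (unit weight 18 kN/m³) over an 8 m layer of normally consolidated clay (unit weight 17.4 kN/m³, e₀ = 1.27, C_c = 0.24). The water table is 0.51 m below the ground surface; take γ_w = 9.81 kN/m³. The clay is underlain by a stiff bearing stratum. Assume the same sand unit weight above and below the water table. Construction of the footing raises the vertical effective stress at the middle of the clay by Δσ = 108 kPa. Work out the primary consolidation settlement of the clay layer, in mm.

Mid-depth of clay below the ground surface: z = 1 + 8/2 = 5 m.
Total vertical stress at mid-clay: σ_v = 18×1 + 17.4×4 = 87.6 kPa.
Pore pressure: u = 9.81×(5 − 0.51) = 44.047 kPa.
Initial effective stress: σ'_0 = σ_v − u = 87.6 − 44.047 = 43.553 kPa.
Final effective stress: σ'_f = σ'_0 + Δσ = 43.553 + 108 = 151.55 kPa.
Normally consolidated clay, so the full stress increment lies on the virgin compression line:
S_c = C_c·H/(1+e₀)·log₁₀(σ'_f/σ'_0) = 0.24×8/(1+1.27)×log₁₀(151.55/43.553)
    = 0.84581 × 0.54154 = 0.458 m

S_c ≈ 458 mm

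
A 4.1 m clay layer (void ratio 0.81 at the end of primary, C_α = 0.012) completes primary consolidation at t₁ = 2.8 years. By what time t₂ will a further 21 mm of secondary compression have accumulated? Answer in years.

S_s = C_α·H/(1+e_p)·log₁₀(t₂/t₁) ⇒ log₁₀(t₂/t₁) = S_s·(1+e_p)/(C_α·H).
log₁₀(t₂/t₁) = 0.021 × (1+0.81) / (0.012×4.1) = 0.7726
t₂ = t₁ × 10^0.7726 = 2.8 × 5.923 = 16.59 years

t₂ ≈ 16.6 years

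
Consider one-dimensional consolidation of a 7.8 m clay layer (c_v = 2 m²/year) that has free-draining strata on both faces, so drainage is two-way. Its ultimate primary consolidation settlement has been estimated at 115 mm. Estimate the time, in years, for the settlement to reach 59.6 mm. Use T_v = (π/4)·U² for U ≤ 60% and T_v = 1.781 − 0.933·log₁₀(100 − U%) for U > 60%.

Drainage path length: H_d = H/2 = 3.9 m (double drainage).
U = S(t)/S_ult = 59.6/115 = 0.5183.
U ≤ 60%: T_v = (π/4)·U² = (π/4)×0.51826² = 0.21095.
t = T_v·H_d²/c_v = 0.21095×3.9²/2 = 1.604 years.

t ≈ 1.6 years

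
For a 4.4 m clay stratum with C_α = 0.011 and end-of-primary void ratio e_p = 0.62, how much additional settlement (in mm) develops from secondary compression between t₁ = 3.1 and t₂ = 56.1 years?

Secondary compression: S_s = C_α·H/(1+e_p)·log₁₀(t₂/t₁)
S_s = 0.011×4.4/(1+0.62)×log₁₀(56.1/3.1)
    = 0.02988 × 1.258 = 0.03757 m

S_s ≈ 37.6 mm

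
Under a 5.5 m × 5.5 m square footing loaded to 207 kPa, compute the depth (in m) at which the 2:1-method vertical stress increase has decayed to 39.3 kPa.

z ≈ 7.12 m

2:1 spreading — at depth z the loaded area has grown by z in each plan dimension:
qB²/(B+z)² = Δσ_z ⇒ z = B(√(q/Δσ_z) − 1) = 5.5×(√(207/39.3) − 1) = 7.123 m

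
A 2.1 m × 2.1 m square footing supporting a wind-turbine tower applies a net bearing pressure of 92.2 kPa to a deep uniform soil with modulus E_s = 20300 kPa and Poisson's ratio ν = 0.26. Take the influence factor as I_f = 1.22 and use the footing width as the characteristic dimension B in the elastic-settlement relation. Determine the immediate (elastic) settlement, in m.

Immediate (elastic) settlement: S_e = q·B·(1−ν²)/E_s · I_f.
S_e = 92.2 × 2.1 × (1 − 0.26²) / 20300 × 1.22
    = 92.2 × 2.1 × 0.9324 / 20300 × 1.22
    = 0.01085 m

S_e ≈ 0.0108 m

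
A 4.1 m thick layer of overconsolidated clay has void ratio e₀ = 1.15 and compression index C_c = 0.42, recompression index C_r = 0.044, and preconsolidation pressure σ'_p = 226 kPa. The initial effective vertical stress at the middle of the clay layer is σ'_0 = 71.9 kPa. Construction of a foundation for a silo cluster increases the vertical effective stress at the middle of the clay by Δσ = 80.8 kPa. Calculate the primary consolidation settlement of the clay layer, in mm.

Final effective stress: σ'_f = 71.9 + 80.8 = 152.7 kPa.
σ'_f = 152.7 ≤ σ'_p = 226 kPa, so the clay remains overconsolidated and only the recompression index applies:
S_c = C_r·H/(1+e₀)·log₁₀(σ'_f/σ'_0) = 0.044×4.1/2.15×log₁₀(152.7/71.9)
    = 0.083908 × 0.32711 = 0.02745 m

S_c ≈ 27.4 mm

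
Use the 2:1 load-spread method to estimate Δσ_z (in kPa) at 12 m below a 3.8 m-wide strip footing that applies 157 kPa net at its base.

By the 2:1 method the load spreads at 1 horizontal : 2 vertical, so at depth z the loaded area has grown by z in each plan dimension:
Δσ = qB/(B+z) = 157×3.8/(3.8+12) = 37.759 kPa

Δσ_z ≈ 37.8 kPa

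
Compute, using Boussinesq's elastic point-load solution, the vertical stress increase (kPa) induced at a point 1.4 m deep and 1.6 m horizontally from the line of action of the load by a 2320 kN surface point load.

Δσ_z ≈ 70 kPa

Boussinesq vertical stress below a point load on an elastic half-space:
Δσ_z = 3P/(2πz²) · [1 + (r/z)²]^(−5/2)
r/z = 1.6/1.4 = 1.1429; [1+(r/z)²]^(−5/2) = 0.12382.
Δσ_z = 3×2320/(2π×1.4²) × 0.12382 = 565.16 × 0.12382 = 69.98 kPa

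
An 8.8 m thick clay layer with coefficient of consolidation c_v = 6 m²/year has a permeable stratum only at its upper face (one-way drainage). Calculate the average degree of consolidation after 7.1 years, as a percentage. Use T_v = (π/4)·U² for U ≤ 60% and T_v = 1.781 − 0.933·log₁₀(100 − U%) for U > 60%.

Drainage path length: H_d = H = 8.8 m (single drainage).
T_v = c_v·t/H_d² = 6×7.1/8.8² = 0.5501.
T_v = 0.5501 corresponds to the U > 60% branch:
U = 1 − 10^((1.781 − T_v)/0.933)/100 = 0.7914

U ≈ 79.1 %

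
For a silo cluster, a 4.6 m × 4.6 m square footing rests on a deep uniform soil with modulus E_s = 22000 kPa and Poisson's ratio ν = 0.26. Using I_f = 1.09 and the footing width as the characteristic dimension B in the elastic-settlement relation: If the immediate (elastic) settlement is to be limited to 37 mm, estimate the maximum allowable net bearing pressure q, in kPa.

q ≈ 174 kPa

S_e = q·B·(1−ν²)/E_s · I_f  ⇒  q = S_e·E_s / (B·(1−ν²)·I_f).
q = 0.037 × 22000 / (4.6 × 0.9324 × 1.09) = 174.1 kPa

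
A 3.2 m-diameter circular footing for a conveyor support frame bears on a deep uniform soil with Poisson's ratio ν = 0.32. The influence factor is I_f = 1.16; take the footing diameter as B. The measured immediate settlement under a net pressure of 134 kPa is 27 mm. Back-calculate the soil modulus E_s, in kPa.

E_s ≈ 16500 kPa

S_e = q·B·(1−ν²)/E_s · I_f  ⇒  E_s = q·B·(1−ν²)·I_f / S_e.
E_s = 134 × 3.2 × 0.8976 × 1.16 / 0.027 = 16540 kPa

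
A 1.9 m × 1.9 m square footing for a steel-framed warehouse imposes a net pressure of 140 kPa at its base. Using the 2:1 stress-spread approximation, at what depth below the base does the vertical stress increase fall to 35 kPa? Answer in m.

z ≈ 1.9 m

2:1 spreading — at depth z the loaded area has grown by z in each plan dimension:
qB²/(B+z)² = Δσ_z ⇒ z = B(√(q/Δσ_z) − 1) = 1.9×(√(140/35) − 1) = 1.9 m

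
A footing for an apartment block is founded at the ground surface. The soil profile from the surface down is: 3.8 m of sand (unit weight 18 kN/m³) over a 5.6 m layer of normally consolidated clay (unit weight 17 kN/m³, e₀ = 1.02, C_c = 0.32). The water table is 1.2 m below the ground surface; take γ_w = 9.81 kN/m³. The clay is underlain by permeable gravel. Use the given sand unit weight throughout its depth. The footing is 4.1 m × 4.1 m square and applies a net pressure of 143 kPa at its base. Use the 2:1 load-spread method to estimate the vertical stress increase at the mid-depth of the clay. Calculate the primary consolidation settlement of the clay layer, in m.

Mid-depth of clay below the ground surface: z = 3.8 + 5.6/2 = 6.6 m.
Total vertical stress at mid-clay: σ_v = 18×3.8 + 17×2.8 = 116 kPa.
Pore pressure: u = 9.81×(6.6 − 1.2) = 52.974 kPa.
Initial effective stress: σ'_0 = σ_v − u = 116 − 52.974 = 63.026 kPa.
Stress increase at mid-clay by the 2:1 spreading method:
Δσ = qBL/((B+z)(L+z)) = 143×4.1×4.1/((4.1+6.6)(4.1+6.6)) = 20.996 kPa
Final effective stress: σ'_f = σ'_0 + Δσ = 63.026 + 20.996 = 84.022 kPa.
Normally consolidated clay, so the full stress increment lies on the virgin compression line:
S_c = C_c·H/(1+e₀)·log₁₀(σ'_f/σ'_0) = 0.32×5.6/(1+1.02)×log₁₀(84.022/63.026)
    = 0.88713 × 0.12487 = 0.1108 m

S_c ≈ 0.111 m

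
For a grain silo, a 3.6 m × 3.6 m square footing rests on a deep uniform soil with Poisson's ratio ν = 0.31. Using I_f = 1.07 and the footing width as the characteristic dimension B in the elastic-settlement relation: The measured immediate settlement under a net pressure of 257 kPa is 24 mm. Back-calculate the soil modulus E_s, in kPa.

S_e = q·B·(1−ν²)/E_s · I_f  ⇒  E_s = q·B·(1−ν²)·I_f / S_e.
E_s = 257 × 3.6 × 0.9039 × 1.07 / 0.024 = 37280 kPa

E_s ≈ 37300 kPa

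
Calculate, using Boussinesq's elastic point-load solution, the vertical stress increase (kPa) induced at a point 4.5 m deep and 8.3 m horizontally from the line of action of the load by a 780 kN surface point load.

Boussinesq vertical stress below a point load on an elastic half-space:
Δσ_z = 3P/(2πz²) · [1 + (r/z)²]^(−5/2)
r/z = 8.3/4.5 = 1.8444; [1+(r/z)²]^(−5/2) = 0.024597.
Δσ_z = 3×780/(2π×4.5²) × 0.024597 = 18.391 × 0.024597 = 0.4524 kPa

Δσ_z ≈ 0.452 kPa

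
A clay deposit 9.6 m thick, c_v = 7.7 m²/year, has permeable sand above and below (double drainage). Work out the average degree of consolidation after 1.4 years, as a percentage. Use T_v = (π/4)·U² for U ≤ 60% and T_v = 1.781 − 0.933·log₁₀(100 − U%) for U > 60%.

Drainage path length: H_d = H/2 = 4.8 m (double drainage).
T_v = c_v·t/H_d² = 7.7×1.4/4.8² = 0.46788.
T_v = 0.46788 corresponds to the U > 60% branch:
U = 1 − 10^((1.781 − T_v)/0.933)/100 = 0.7445

U ≈ 74.4 %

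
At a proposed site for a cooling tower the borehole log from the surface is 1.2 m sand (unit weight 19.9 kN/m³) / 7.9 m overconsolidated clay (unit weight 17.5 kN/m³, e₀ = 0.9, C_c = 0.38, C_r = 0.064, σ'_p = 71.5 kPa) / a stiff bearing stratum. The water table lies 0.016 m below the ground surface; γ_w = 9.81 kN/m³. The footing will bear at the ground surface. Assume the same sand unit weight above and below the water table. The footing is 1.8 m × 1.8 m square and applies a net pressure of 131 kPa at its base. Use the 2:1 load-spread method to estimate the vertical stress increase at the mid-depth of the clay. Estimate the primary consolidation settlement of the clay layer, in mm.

Mid-depth of clay below the ground surface: z = 1.2 + 7.9/2 = 5.15 m.
Total vertical stress at mid-clay: σ_v = 19.9×1.2 + 17.5×3.95 = 93.005 kPa.
Pore pressure: u = 9.81×(5.15 − 0.016) = 50.365 kPa.
Initial effective stress: σ'_0 = σ_v − u = 93.005 − 50.365 = 42.64 kPa.
Stress increase at mid-clay by the 2:1 spreading method:
Δσ = qBL/((B+z)(L+z)) = 131×1.8×1.8/((1.8+5.15)(1.8+5.15)) = 8.7871 kPa
Final effective stress: σ'_f = 42.64 + 8.7871 = 51.427 kPa.
σ'_f = 51.427 ≤ σ'_p = 71.5 kPa, so the clay remains overconsolidated and only the recompression index applies:
S_c = C_r·H/(1+e₀)·log₁₀(σ'_f/σ'_0) = 0.064×7.9/1.9×log₁₀(51.427/42.64)
    = 0.26611 × 0.081374 = 0.02165 m

S_c ≈ 21.7 mm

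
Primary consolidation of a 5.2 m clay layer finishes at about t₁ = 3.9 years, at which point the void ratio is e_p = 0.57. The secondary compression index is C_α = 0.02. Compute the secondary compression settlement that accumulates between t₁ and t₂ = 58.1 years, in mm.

S_s ≈ 77.7 mm

Secondary compression: S_s = C_α·H/(1+e_p)·log₁₀(t₂/t₁)
S_s = 0.02×5.2/(1+0.57)×log₁₀(58.1/3.9)
    = 0.06624 × 1.173 = 0.07771 m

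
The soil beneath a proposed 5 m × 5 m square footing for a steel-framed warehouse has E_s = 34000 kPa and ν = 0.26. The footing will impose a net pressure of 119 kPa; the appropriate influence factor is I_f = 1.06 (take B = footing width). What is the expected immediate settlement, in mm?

Immediate (elastic) settlement: S_e = q·B·(1−ν²)/E_s · I_f.
S_e = 119 × 5 × (1 − 0.26²) / 34000 × 1.06
    = 119 × 5 × 0.9324 / 34000 × 1.06
    = 0.0173 m = 17.3 mm

S_e ≈ 17.3 mm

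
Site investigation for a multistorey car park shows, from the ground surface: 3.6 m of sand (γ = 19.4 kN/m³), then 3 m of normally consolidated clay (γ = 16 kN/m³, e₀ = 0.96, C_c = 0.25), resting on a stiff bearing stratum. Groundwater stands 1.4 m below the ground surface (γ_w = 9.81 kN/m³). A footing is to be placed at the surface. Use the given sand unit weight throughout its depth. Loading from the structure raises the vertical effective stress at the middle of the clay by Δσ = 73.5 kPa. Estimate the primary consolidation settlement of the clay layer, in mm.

S_c ≈ 137 mm

Mid-depth of clay below the ground surface: z = 3.6 + 3/2 = 5.1 m.
Total vertical stress at mid-clay: σ_v = 19.4×3.6 + 16×1.5 = 93.84 kPa.
Pore pressure: u = 9.81×(5.1 − 1.4) = 36.297 kPa.
Initial effective stress: σ'_0 = σ_v − u = 93.84 − 36.297 = 57.543 kPa.
Final effective stress: σ'_f = σ'_0 + Δσ = 57.543 + 73.5 = 131.04 kPa.
Normally consolidated clay, so the full stress increment lies on the virgin compression line:
S_c = C_c·H/(1+e₀)·log₁₀(σ'_f/σ'_0) = 0.25×3/(1+0.96)×log₁₀(131.04/57.543)
    = 0.38265 × 0.35741 = 0.1368 m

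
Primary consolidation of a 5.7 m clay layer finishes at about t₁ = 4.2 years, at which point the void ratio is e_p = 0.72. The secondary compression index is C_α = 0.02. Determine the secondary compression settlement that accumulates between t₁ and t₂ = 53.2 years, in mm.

S_s ≈ 73.1 mm

Secondary compression: S_s = C_α·H/(1+e_p)·log₁₀(t₂/t₁)
S_s = 0.02×5.7/(1+0.72)×log₁₀(53.2/4.2)
    = 0.06628 × 1.103 = 0.07308 m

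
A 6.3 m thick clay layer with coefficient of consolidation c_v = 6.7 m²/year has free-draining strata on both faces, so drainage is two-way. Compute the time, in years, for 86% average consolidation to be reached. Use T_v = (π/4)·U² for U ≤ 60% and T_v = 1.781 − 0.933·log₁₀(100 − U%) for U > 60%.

t ≈ 1.05 years

Drainage path length: H_d = H/2 = 3.15 m (double drainage).
U > 60%: T_v = 1.781 − 0.933·log₁₀(100 − 86) = 0.71166.
t = T_v·H_d²/c_v = 0.71166×3.15²/6.7 = 1.054 years.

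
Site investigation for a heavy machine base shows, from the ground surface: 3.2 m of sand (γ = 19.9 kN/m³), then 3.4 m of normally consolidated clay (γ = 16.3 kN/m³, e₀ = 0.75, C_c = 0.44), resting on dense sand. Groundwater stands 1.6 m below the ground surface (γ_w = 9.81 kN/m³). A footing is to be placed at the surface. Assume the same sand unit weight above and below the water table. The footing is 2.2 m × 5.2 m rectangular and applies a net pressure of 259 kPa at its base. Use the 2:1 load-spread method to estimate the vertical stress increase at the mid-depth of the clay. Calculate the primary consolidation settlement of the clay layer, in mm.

S_c ≈ 197 mm

Mid-depth of clay below the ground surface: z = 3.2 + 3.4/2 = 4.9 m.
Total vertical stress at mid-clay: σ_v = 19.9×3.2 + 16.3×1.7 = 91.39 kPa.
Pore pressure: u = 9.81×(4.9 − 1.6) = 32.373 kPa.
Initial effective stress: σ'_0 = σ_v − u = 91.39 − 32.373 = 59.017 kPa.
Stress increase at mid-clay by the 2:1 spreading method:
Δσ = qBL/((B+z)(L+z)) = 259×2.2×5.2/((2.2+4.9)(5.2+4.9)) = 41.319 kPa
Final effective stress: σ'_f = σ'_0 + Δσ = 59.017 + 41.319 = 100.34 kPa.
Normally consolidated clay, so the full stress increment lies on the virgin compression line:
S_c = C_c·H/(1+e₀)·log₁₀(σ'_f/σ'_0) = 0.44×3.4/(1+0.75)×log₁₀(100.34/59.017)
    = 0.85486 × 0.2305 = 0.197 m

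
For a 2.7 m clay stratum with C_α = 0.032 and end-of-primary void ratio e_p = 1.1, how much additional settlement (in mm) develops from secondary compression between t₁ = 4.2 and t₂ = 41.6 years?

Secondary compression: S_s = C_α·H/(1+e_p)·log₁₀(t₂/t₁)
S_s = 0.032×2.7/(1+1.1)×log₁₀(41.6/4.2)
    = 0.04114 × 0.9958 = 0.04097 m

S_s ≈ 41 mm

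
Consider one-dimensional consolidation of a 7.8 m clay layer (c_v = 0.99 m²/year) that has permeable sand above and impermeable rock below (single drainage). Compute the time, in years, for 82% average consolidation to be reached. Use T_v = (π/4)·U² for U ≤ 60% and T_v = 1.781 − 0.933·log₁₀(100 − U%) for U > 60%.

t ≈ 37.5 years

Drainage path length: H_d = H = 7.8 m (single drainage).
U > 60%: T_v = 1.781 − 0.933·log₁₀(100 − 82) = 0.60983.
t = T_v·H_d²/c_v = 0.60983×7.8²/0.99 = 37.48 years.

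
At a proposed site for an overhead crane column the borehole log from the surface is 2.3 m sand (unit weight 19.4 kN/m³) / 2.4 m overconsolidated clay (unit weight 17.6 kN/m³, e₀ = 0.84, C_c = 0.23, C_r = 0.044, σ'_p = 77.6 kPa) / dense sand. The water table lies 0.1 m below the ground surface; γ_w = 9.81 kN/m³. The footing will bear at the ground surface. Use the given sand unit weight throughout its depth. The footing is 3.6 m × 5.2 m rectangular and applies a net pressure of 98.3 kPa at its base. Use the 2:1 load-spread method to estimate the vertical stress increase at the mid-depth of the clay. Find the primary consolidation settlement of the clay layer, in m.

S_c ≈ 0.0163 m

Mid-depth of clay below the ground surface: z = 2.3 + 2.4/2 = 3.5 m.
Total vertical stress at mid-clay: σ_v = 19.4×2.3 + 17.6×1.2 = 65.74 kPa.
Pore pressure: u = 9.81×(3.5 − 0.1) = 33.354 kPa.
Initial effective stress: σ'_0 = σ_v − u = 65.74 − 33.354 = 32.386 kPa.
Stress increase at mid-clay by the 2:1 spreading method:
Δσ = qBL/((B+z)(L+z)) = 98.3×3.6×5.2/((3.6+3.5)(5.2+3.5)) = 29.791 kPa
Final effective stress: σ'_f = 32.386 + 29.791 = 62.177 kPa.
σ'_f = 62.177 ≤ σ'_p = 77.6 kPa, so the clay remains overconsolidated and only the recompression index applies:
S_c = C_r·H/(1+e₀)·log₁₀(σ'_f/σ'_0) = 0.044×2.4/1.84×log₁₀(62.177/32.386)
    = 0.057389 × 0.28327 = 0.01626 m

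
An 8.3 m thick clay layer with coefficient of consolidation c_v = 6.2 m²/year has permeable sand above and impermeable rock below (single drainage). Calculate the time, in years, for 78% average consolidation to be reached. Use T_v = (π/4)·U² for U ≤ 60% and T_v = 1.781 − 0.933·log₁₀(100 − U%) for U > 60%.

t ≈ 5.87 years

Drainage path length: H_d = H = 8.3 m (single drainage).
U > 60%: T_v = 1.781 − 0.933·log₁₀(100 − 78) = 0.52852.
t = T_v·H_d²/c_v = 0.52852×8.3²/6.2 = 5.873 years.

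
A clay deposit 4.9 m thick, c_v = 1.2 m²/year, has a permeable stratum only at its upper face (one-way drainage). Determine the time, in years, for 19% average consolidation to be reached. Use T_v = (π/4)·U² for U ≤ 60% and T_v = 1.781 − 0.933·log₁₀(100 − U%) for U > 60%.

t ≈ 0.567 years

Drainage path length: H_d = H = 4.9 m (single drainage).
U ≤ 60%: T_v = (π/4)·U² = (π/4)×0.19² = 0.028353.
t = T_v·H_d²/c_v = 0.028353×4.9²/1.2 = 0.5673 years.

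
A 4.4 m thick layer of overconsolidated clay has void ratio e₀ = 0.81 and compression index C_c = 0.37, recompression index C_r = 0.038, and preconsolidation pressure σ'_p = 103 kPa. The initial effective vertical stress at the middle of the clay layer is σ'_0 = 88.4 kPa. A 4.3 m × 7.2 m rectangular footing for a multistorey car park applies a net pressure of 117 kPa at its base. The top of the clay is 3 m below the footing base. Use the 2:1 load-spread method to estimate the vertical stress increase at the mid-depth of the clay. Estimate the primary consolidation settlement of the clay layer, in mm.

Mid-depth of clay below the footing base: z = 3 + 4.4/2 = 5.2 m.
Stress increase at mid-clay by the 2:1 spreading method:
Δσ = qBL/((B+z)(L+z)) = 117×4.3×7.2/((4.3+5.2)(7.2+5.2)) = 30.75 kPa
Final effective stress: σ'_f = 88.4 + 30.75 = 119.15 kPa.
σ'_f = 119.15 > σ'_p = 103 kPa, so the stress path crosses the preconsolidation pressure — recompression up to σ'_p, then virgin compression beyond:
S_c = H/(1+e₀)·[C_r·log₁₀(σ'_p/σ'_0) + C_c·log₁₀(σ'_f/σ'_p)]
    = 4.4/1.81 × [0.038×log₁₀(103/88.4) + 0.37×log₁₀(119.15/103)]
    = 2.4309 × [0.0025226 + 0.023405] = 0.06303 m

S_c ≈ 63 mm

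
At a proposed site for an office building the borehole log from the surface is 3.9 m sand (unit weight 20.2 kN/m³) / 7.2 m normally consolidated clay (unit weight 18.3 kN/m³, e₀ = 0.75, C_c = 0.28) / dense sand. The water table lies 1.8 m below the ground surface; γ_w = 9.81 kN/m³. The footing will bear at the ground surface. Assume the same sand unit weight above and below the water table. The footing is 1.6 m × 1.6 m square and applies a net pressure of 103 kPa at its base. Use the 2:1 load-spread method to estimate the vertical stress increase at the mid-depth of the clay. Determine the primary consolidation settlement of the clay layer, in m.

S_c ≈ 0.0176 m

Mid-depth of clay below the ground surface: z = 3.9 + 7.2/2 = 7.5 m.
Total vertical stress at mid-clay: σ_v = 20.2×3.9 + 18.3×3.6 = 144.66 kPa.
Pore pressure: u = 9.81×(7.5 − 1.8) = 55.917 kPa.
Initial effective stress: σ'_0 = σ_v − u = 144.66 − 55.917 = 88.743 kPa.
Stress increase at mid-clay by the 2:1 spreading method:
Δσ = qBL/((B+z)(L+z)) = 103×1.6×1.6/((1.6+7.5)(1.6+7.5)) = 3.1842 kPa
Final effective stress: σ'_f = σ'_0 + Δσ = 88.743 + 3.1842 = 91.927 kPa.
Normally consolidated clay, so the full stress increment lies on the virgin compression line:
S_c = C_c·H/(1+e₀)·log₁₀(σ'_f/σ'_0) = 0.28×7.2/(1+0.75)×log₁₀(91.927/88.743)
    = 1.152 × 0.015309 = 0.01764 m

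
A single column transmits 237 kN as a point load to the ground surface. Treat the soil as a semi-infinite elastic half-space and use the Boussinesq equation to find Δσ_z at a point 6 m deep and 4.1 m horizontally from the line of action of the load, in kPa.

Boussinesq vertical stress below a point load on an elastic half-space:
Δσ_z = 3P/(2πz²) · [1 + (r/z)²]^(−5/2)
r/z = 4.1/6 = 0.68333; [1+(r/z)²]^(−5/2) = 0.38368.
Δσ_z = 3×237/(2π×6²) × 0.38368 = 3.1433 × 0.38368 = 1.206 kPa

Δσ_z ≈ 1.21 kPa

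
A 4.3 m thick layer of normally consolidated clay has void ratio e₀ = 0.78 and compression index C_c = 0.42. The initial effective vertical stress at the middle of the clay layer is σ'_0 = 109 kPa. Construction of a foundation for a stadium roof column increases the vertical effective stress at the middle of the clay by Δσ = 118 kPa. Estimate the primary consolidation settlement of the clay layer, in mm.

S_c ≈ 323 mm

Final effective stress: σ'_f = σ'_0 + Δσ = 109 + 118 = 227 kPa.
Normally consolidated clay, so the full stress increment lies on the virgin compression line:
S_c = C_c·H/(1+e₀)·log₁₀(σ'_f/σ'_0) = 0.42×4.3/(1+0.78)×log₁₀(227/109)
    = 1.0146 × 0.3186 = 0.3233 m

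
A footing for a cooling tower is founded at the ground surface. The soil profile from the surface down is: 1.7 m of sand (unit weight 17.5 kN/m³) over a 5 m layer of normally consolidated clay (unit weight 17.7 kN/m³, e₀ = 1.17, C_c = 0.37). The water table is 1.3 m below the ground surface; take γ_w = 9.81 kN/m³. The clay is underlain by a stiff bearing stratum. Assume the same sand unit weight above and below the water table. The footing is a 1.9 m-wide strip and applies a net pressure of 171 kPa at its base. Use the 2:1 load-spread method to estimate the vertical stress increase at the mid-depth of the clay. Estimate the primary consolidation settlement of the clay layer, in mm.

Mid-depth of clay below the ground surface: z = 1.7 + 5/2 = 4.2 m.
Total vertical stress at mid-clay: σ_v = 17.5×1.7 + 17.7×2.5 = 74 kPa.
Pore pressure: u = 9.81×(4.2 − 1.3) = 28.449 kPa.
Initial effective stress: σ'_0 = σ_v − u = 74 − 28.449 = 45.551 kPa.
Stress increase at mid-clay by the 2:1 spreading method:
Δσ = qB/(B+z) = 171×1.9/(1.9+4.2) = 53.262 kPa
Final effective stress: σ'_f = σ'_0 + Δσ = 45.551 + 53.262 = 98.813 kPa.
Normally consolidated clay, so the full stress increment lies on the virgin compression line:
S_c = C_c·H/(1+e₀)·log₁₀(σ'_f/σ'_0) = 0.37×5/(1+1.17)×log₁₀(98.813/45.551)
    = 0.85253 × 0.33632 = 0.2867 m

S_c ≈ 287 mm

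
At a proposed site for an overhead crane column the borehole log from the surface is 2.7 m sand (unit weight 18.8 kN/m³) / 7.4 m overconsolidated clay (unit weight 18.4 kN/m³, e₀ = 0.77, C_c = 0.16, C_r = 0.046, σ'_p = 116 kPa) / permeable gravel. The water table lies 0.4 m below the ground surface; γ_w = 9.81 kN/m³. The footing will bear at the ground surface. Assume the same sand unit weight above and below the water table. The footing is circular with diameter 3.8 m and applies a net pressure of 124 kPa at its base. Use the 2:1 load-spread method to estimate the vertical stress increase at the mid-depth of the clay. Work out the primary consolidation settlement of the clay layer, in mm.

Mid-depth of clay below the ground surface: z = 2.7 + 7.4/2 = 6.4 m.
Total vertical stress at mid-clay: σ_v = 18.8×2.7 + 18.4×3.7 = 118.84 kPa.
Pore pressure: u = 9.81×(6.4 − 0.4) = 58.86 kPa.
Initial effective stress: σ'_0 = σ_v − u = 118.84 − 58.86 = 59.98 kPa.
Stress increase at mid-clay by the 2:1 spreading method:
Δσ ≈ qD²/(D+z)² = 124×3.8²/(3.8+6.4)² = 17.21 kPa
Final effective stress: σ'_f = 59.98 + 17.21 = 77.19 kPa.
σ'_f = 77.19 ≤ σ'_p = 116 kPa, so the clay remains overconsolidated and only the recompression index applies:
S_c = C_r·H/(1+e₀)·log₁₀(σ'_f/σ'_0) = 0.046×7.4/1.77×log₁₀(77.19/59.98)
    = 0.19232 × 0.10955 = 0.02107 m

S_c ≈ 21.1 mm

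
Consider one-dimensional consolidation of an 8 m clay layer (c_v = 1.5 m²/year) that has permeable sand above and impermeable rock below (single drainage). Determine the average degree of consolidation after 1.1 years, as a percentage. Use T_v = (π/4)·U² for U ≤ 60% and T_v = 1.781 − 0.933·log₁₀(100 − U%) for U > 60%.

Drainage path length: H_d = H = 8 m (single drainage).
T_v = c_v·t/H_d² = 1.5×1.1/8² = 0.025781.
T_v = 0.025781 corresponds to the U ≤ 60% branch:
U = √(4T_v/π) = 0.1812

U ≈ 18.1 %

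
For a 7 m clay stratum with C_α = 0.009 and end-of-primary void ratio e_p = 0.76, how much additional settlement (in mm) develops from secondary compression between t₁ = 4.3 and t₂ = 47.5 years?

S_s ≈ 37.3 mm

Secondary compression: S_s = C_α·H/(1+e_p)·log₁₀(t₂/t₁)
S_s = 0.009×7/(1+0.76)×log₁₀(47.5/4.3)
    = 0.0358 × 1.043 = 0.03734 m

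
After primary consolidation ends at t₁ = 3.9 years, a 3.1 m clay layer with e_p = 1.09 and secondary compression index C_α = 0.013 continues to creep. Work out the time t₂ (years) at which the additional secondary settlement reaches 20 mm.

t₂ ≈ 42.5 years

S_s = C_α·H/(1+e_p)·log₁₀(t₂/t₁) ⇒ log₁₀(t₂/t₁) = S_s·(1+e_p)/(C_α·H).
log₁₀(t₂/t₁) = 0.02 × (1+1.09) / (0.013×3.1) = 1.037
t₂ = t₁ × 10^1.037 = 3.9 × 10.89 = 42.49 years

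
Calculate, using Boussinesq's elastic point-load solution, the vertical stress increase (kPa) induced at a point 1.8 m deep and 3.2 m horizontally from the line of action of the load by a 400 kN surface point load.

Boussinesq vertical stress below a point load on an elastic half-space:
Δσ_z = 3P/(2πz²) · [1 + (r/z)²]^(−5/2)
r/z = 3.2/1.8 = 1.7778; [1+(r/z)²]^(−5/2) = 0.028323.
Δσ_z = 3×400/(2π×1.8²) × 0.028323 = 58.946 × 0.028323 = 1.67 kPa

Δσ_z ≈ 1.67 kPa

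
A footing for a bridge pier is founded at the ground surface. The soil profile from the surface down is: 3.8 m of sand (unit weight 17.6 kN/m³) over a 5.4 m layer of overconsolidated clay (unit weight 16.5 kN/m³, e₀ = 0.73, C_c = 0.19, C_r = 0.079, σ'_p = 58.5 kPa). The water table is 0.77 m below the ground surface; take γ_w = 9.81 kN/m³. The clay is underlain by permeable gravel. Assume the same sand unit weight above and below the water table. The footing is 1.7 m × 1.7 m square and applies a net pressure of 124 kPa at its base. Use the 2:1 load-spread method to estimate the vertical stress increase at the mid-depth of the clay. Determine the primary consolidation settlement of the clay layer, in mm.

S_c ≈ 15 mm

Mid-depth of clay below the ground surface: z = 3.8 + 5.4/2 = 6.5 m.
Total vertical stress at mid-clay: σ_v = 17.6×3.8 + 16.5×2.7 = 111.43 kPa.
Pore pressure: u = 9.81×(6.5 − 0.77) = 56.211 kPa.
Initial effective stress: σ'_0 = σ_v − u = 111.43 − 56.211 = 55.219 kPa.
Stress increase at mid-clay by the 2:1 spreading method:
Δσ = qBL/((B+z)(L+z)) = 124×1.7×1.7/((1.7+6.5)(1.7+6.5)) = 5.3296 kPa
Final effective stress: σ'_f = 55.219 + 5.3296 = 60.549 kPa.
σ'_f = 60.549 > σ'_p = 58.5 kPa, so the stress path crosses the preconsolidation pressure — recompression up to σ'_p, then virgin compression beyond:
S_c = H/(1+e₀)·[C_r·log₁₀(σ'_p/σ'_0) + C_c·log₁₀(σ'_f/σ'_p)]
    = 5.4/1.73 × [0.079×log₁₀(58.5/55.219) + 0.19×log₁₀(60.549/58.5)]
    = 3.1214 × [0.0019803 + 0.0028407] = 0.01505 m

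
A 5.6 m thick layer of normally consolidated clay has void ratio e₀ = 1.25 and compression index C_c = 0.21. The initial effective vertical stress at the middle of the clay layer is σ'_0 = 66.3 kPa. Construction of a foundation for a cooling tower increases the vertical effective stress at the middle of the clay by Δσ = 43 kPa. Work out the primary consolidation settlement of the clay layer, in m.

Final effective stress: σ'_f = σ'_0 + Δσ = 66.3 + 43 = 109.3 kPa.
Normally consolidated clay, so the full stress increment lies on the virgin compression line:
S_c = C_c·H/(1+e₀)·log₁₀(σ'_f/σ'_0) = 0.21×5.6/(1+1.25)×log₁₀(109.3/66.3)
    = 0.52267 × 0.21711 = 0.1135 m

S_c ≈ 0.113 m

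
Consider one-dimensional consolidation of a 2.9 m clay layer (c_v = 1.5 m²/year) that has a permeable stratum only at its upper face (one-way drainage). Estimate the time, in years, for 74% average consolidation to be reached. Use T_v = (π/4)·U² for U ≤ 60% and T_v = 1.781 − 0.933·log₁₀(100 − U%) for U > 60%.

Drainage path length: H_d = H = 2.9 m (single drainage).
U > 60%: T_v = 1.781 − 0.933·log₁₀(100 − 74) = 0.46083.
t = T_v·H_d²/c_v = 0.46083×2.9²/1.5 = 2.584 years.

t ≈ 2.58 years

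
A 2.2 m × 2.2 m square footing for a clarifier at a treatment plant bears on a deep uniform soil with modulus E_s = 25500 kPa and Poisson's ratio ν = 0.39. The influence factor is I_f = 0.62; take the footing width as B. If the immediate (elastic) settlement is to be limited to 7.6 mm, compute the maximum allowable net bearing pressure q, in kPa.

q ≈ 168 kPa

S_e = q·B·(1−ν²)/E_s · I_f  ⇒  q = S_e·E_s / (B·(1−ν²)·I_f).
q = 0.0076 × 25500 / (2.2 × 0.8479 × 0.62) = 167.6 kPa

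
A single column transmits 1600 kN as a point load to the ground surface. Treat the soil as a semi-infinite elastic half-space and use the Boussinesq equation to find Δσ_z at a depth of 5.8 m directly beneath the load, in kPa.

Boussinesq vertical stress below a point load on an elastic half-space:
Δσ_z = 3P/(2πz²) · [1 + (r/z)²]^(−5/2)
r/z = 0/5.8 = 0; [1+(r/z)²]^(−5/2) = 1.
Δσ_z = 3×1600/(2π×5.8²) × 1 = 22.709 × 1 = 22.71 kPa

Δσ_z ≈ 22.7 kPa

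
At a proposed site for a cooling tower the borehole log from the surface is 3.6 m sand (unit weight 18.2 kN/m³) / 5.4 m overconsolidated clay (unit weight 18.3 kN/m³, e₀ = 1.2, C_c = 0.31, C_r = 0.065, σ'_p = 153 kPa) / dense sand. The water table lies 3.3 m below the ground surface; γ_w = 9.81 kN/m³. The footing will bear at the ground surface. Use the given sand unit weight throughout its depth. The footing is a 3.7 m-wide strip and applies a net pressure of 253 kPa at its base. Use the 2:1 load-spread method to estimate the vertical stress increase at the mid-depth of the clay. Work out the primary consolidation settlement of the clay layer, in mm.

S_c ≈ 92.4 mm

Mid-depth of clay below the ground surface: z = 3.6 + 5.4/2 = 6.3 m.
Total vertical stress at mid-clay: σ_v = 18.2×3.6 + 18.3×2.7 = 114.93 kPa.
Pore pressure: u = 9.81×(6.3 − 3.3) = 29.43 kPa.
Initial effective stress: σ'_0 = σ_v − u = 114.93 − 29.43 = 85.5 kPa.
Stress increase at mid-clay by the 2:1 spreading method:
Δσ = qB/(B+z) = 253×3.7/(3.7+6.3) = 93.61 kPa
Final effective stress: σ'_f = 85.5 + 93.61 = 179.11 kPa.
σ'_f = 179.11 > σ'_p = 153 kPa, so the stress path crosses the preconsolidation pressure — recompression up to σ'_p, then virgin compression beyond:
S_c = H/(1+e₀)·[C_r·log₁₀(σ'_p/σ'_0) + C_c·log₁₀(σ'_f/σ'_p)]
    = 5.4/2.2 × [0.065×log₁₀(153/85.5) + 0.31×log₁₀(179.11/153)]
    = 2.4545 × [0.016427 + 0.021213] = 0.09239 m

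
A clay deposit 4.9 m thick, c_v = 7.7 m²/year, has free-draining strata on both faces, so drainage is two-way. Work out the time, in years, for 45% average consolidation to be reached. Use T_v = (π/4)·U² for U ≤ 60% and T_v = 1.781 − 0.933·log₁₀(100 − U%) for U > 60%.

t ≈ 0.124 years

Drainage path length: H_d = H/2 = 2.45 m (double drainage).
U ≤ 60%: T_v = (π/4)·U² = (π/4)×0.45² = 0.15904.
t = T_v·H_d²/c_v = 0.15904×2.45²/7.7 = 0.124 years.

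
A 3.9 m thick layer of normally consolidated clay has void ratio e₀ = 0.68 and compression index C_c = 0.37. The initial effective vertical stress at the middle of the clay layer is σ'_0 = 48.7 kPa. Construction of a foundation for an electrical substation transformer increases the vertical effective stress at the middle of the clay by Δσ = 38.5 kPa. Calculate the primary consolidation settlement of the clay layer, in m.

Final effective stress: σ'_f = σ'_0 + Δσ = 48.7 + 38.5 = 87.2 kPa.
Normally consolidated clay, so the full stress increment lies on the virgin compression line:
S_c = C_c·H/(1+e₀)·log₁₀(σ'_f/σ'_0) = 0.37×3.9/(1+0.68)×log₁₀(87.2/48.7)
    = 0.85893 × 0.25299 = 0.2173 m

S_c ≈ 0.217 m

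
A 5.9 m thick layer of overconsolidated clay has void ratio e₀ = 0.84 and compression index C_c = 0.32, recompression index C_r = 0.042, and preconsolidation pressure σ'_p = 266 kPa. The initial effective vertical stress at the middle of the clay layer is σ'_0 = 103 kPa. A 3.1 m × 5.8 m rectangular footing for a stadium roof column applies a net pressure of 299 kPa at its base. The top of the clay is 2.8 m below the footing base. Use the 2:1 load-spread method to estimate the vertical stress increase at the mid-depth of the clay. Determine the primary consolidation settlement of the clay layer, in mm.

S_c ≈ 24.1 mm

Mid-depth of clay below the footing base: z = 2.8 + 5.9/2 = 5.75 m.
Stress increase at mid-clay by the 2:1 spreading method:
Δσ = qBL/((B+z)(L+z)) = 299×3.1×5.8/((3.1+5.75)(5.8+5.75)) = 52.594 kPa
Final effective stress: σ'_f = 103 + 52.594 = 155.59 kPa.
σ'_f = 155.59 ≤ σ'_p = 266 kPa, so the clay remains overconsolidated and only the recompression index applies:
S_c = C_r·H/(1+e₀)·log₁₀(σ'_f/σ'_0) = 0.042×5.9/1.84×log₁₀(155.59/103)
    = 0.13467 × 0.17914 = 0.02413 m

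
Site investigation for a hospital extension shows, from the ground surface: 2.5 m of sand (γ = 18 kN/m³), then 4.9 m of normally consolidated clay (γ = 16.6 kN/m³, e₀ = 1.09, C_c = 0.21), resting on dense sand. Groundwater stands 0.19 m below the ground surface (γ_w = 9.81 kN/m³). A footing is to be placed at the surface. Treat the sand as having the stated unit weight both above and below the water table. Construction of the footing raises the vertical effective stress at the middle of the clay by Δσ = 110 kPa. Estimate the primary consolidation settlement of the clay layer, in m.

Mid-depth of clay below the ground surface: z = 2.5 + 4.9/2 = 4.95 m.
Total vertical stress at mid-clay: σ_v = 18×2.5 + 16.6×2.45 = 85.67 kPa.
Pore pressure: u = 9.81×(4.95 − 0.19) = 46.696 kPa.
Initial effective stress: σ'_0 = σ_v − u = 85.67 − 46.696 = 38.974 kPa.
Final effective stress: σ'_f = σ'_0 + Δσ = 38.974 + 110 = 148.97 kPa.
Normally consolidated clay, so the full stress increment lies on the virgin compression line:
S_c = C_c·H/(1+e₀)·log₁₀(σ'_f/σ'_0) = 0.21×4.9/(1+1.09)×log₁₀(148.97/38.974)
    = 0.49234 × 0.58232 = 0.2867 m

S_c ≈ 0.287 m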